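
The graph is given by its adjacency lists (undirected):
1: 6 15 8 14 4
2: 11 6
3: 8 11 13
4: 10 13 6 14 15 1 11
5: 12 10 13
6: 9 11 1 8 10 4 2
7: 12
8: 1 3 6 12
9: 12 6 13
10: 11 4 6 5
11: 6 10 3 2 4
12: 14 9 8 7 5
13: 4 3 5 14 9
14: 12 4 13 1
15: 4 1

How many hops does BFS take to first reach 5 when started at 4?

Level 0: 4
Level 1: 1, 6, 10, 11, 13, 14, 15
Level 2: 2, 3, 5, 8, 9, 12
Level 3: 7
5 first appears at level 2.

2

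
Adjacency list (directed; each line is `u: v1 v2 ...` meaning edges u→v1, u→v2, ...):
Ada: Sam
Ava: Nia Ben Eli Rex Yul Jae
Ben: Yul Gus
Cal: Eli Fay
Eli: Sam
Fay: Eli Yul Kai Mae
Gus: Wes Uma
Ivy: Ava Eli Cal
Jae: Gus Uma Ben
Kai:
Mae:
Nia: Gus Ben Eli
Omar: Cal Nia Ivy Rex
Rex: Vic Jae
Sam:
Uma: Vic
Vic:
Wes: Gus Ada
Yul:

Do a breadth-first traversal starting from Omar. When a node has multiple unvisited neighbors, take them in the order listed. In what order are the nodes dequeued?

Omar Cal Nia Ivy Rex Eli Fay Gus Ben Ava Vic Jae Sam Yul Kai Mae Wes Uma Ada

Visit Omar; enqueue Cal, Nia, Ivy, Rex → queue [Cal, Nia, Ivy, Rex]
Visit Cal; enqueue Eli, Fay → queue [Nia, Ivy, Rex, Eli, Fay]
Visit Nia; enqueue Gus, Ben → queue [Ivy, Rex, Eli, Fay, Gus, Ben]
Visit Ivy; enqueue Ava → queue [Rex, Eli, Fay, Gus, Ben, Ava]
Visit Rex; enqueue Vic, Jae → queue [Eli, Fay, Gus, Ben, Ava, Vic, Jae]
Visit Eli; enqueue Sam → queue [Fay, Gus, Ben, Ava, Vic, Jae, Sam]
Visit Fay; enqueue Yul, Kai, Mae → queue [Gus, Ben, Ava, Vic, Jae, Sam, Yul, Kai, Mae]
Visit Gus; enqueue Wes, Uma → queue [Ben, Ava, Vic, Jae, Sam, Yul, Kai, Mae, Wes, Uma]
Visit Ben → queue [Ava, Vic, Jae, Sam, Yul, Kai, Mae, Wes, Uma]
Visit Ava → queue [Vic, Jae, Sam, Yul, Kai, Mae, Wes, Uma]
Visit Vic → queue [Jae, Sam, Yul, Kai, Mae, Wes, Uma]
Visit Jae → queue [Sam, Yul, Kai, Mae, Wes, Uma]
Visit Sam → queue [Yul, Kai, Mae, Wes, Uma]
Visit Yul → queue [Kai, Mae, Wes, Uma]
Visit Kai → queue [Mae, Wes, Uma]
Visit Mae → queue [Wes, Uma]
Visit Wes; enqueue Ada → queue [Uma, Ada]
Visit Uma → queue [Ada]
Visit Ada → queue []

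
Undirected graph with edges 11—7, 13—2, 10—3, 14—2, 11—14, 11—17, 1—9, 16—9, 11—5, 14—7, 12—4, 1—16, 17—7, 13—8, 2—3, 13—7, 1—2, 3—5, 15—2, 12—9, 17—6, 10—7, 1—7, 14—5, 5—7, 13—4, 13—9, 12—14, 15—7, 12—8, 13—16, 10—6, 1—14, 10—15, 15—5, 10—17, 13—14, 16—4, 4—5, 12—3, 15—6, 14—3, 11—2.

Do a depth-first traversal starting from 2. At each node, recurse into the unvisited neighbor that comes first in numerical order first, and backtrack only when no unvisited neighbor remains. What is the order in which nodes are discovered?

2, 1, 7, 5, 3, 10, 6, 15, 17, 11, 14, 12, 4, 13, 8, 9, 16

Visit 2
2 → 1
1 → 7
7 → 5
5 → 3
3 → 10
10 → 6
6 → 15
6 → 17
17 → 11
11 → 14
14 → 12
12 → 4
4 → 13
13 → 8
13 → 9
9 → 16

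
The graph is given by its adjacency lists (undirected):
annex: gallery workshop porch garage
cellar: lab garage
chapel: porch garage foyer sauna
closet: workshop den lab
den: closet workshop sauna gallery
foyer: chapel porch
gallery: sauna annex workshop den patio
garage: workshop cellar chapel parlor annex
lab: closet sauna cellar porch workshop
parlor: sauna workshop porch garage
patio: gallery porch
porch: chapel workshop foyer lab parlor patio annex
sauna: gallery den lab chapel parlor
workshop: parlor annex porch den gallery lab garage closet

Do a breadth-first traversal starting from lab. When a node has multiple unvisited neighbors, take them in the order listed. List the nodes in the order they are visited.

lab closet sauna cellar porch workshop den gallery chapel parlor garage foyer patio annex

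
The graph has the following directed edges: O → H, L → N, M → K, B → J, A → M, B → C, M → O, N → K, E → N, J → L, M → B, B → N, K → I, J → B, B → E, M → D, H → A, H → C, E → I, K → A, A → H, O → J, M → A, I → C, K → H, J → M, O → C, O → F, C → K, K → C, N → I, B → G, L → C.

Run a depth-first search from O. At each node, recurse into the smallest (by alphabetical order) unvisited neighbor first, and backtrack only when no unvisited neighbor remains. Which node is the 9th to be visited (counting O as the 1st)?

I

Visit O
O → C
C → K
K → A
A → H
A → M
M → B
B → E
E → I
E → N
B → G
B → J
J → L
M → D
O → F

Visit order: O, C, K, A, H, M, B, E, I, N, G, J, L, D, F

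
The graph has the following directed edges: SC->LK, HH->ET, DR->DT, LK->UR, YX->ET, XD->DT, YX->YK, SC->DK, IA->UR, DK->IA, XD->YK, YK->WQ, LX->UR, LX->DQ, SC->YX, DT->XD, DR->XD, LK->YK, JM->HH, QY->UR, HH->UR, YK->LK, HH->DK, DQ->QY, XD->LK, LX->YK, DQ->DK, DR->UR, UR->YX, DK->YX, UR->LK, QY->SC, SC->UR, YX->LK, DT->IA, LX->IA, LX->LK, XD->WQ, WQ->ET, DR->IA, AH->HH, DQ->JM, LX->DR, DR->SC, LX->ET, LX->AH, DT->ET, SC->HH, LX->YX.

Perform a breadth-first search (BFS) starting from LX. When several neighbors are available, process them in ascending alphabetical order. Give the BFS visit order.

Visit LX; enqueue AH, DQ, DR, ET, IA, LK, UR, YK, YX → queue [AH, DQ, DR, ET, IA, LK, UR, YK, YX]
Visit AH; enqueue HH → queue [DQ, DR, ET, IA, LK, UR, YK, YX, HH]
Visit DQ; enqueue DK, JM, QY → queue [DR, ET, IA, LK, UR, YK, YX, HH, DK, JM, QY]
Visit DR; enqueue DT, SC, XD → queue [ET, IA, LK, UR, YK, YX, HH, DK, JM, QY, DT, SC, XD]
Visit ET → queue [IA, LK, UR, YK, YX, HH, DK, JM, QY, DT, SC, XD]
Visit IA → queue [LK, UR, YK, YX, HH, DK, JM, QY, DT, SC, XD]
Visit LK → queue [UR, YK, YX, HH, DK, JM, QY, DT, SC, XD]
Visit UR → queue [YK, YX, HH, DK, JM, QY, DT, SC, XD]
Visit YK; enqueue WQ → queue [YX, HH, DK, JM, QY, DT, SC, XD, WQ]
Visit YX → queue [HH, DK, JM, QY, DT, SC, XD, WQ]
Visit HH → queue [DK, JM, QY, DT, SC, XD, WQ]
Visit DK → queue [JM, QY, DT, SC, XD, WQ]
Visit JM → queue [QY, DT, SC, XD, WQ]
Visit QY → queue [DT, SC, XD, WQ]
Visit DT → queue [SC, XD, WQ]
Visit SC → queue [XD, WQ]
Visit XD → queue [WQ]
Visit WQ → queue []

LX -> AH -> DQ -> DR -> ET -> IA -> LK -> UR -> YK -> YX -> HH -> DK -> JM -> QY -> DT -> SC -> XD -> WQ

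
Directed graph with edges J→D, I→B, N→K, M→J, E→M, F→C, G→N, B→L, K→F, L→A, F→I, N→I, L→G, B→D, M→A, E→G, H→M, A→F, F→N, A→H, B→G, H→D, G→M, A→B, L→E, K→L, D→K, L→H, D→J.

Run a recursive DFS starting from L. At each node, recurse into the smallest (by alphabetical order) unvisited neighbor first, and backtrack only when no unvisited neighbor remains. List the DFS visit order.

L A B D J K F C I N G M H E

Visit L
L → A
A → B
B → D
D → J
D → K
K → F
F → C
F → I
F → N
B → G
G → M
A → H
L → E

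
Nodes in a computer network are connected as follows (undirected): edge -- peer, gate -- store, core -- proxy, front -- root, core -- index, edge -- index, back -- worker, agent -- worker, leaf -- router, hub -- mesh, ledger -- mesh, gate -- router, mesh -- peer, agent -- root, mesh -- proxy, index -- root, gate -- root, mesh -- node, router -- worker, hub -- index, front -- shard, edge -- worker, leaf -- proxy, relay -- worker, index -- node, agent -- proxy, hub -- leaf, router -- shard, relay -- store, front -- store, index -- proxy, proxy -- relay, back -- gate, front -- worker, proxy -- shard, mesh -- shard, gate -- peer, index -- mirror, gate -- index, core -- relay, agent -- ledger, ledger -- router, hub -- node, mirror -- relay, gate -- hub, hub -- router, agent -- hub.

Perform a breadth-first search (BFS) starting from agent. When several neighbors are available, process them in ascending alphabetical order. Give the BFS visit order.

agent, hub, ledger, proxy, root, worker, gate, index, leaf, mesh, node, router, core, relay, shard, front, back, edge, peer, store, mirror

Visit agent; enqueue hub, ledger, proxy, root, worker → queue [hub, ledger, proxy, root, worker]
Visit hub; enqueue gate, index, leaf, mesh, node, router → queue [ledger, proxy, root, worker, gate, index, leaf, mesh, node, router]
Visit ledger → queue [proxy, root, worker, gate, index, leaf, mesh, node, router]
Visit proxy; enqueue core, relay, shard → queue [root, worker, gate, index, leaf, mesh, node, router, core, relay, shard]
Visit root; enqueue front → queue [worker, gate, index, leaf, mesh, node, router, core, relay, shard, front]
Visit worker; enqueue back, edge → queue [gate, index, leaf, mesh, node, router, core, relay, shard, front, back, edge]
Visit gate; enqueue peer, store → queue [index, leaf, mesh, node, router, core, relay, shard, front, back, edge, peer, store]
Visit index; enqueue mirror → queue [leaf, mesh, node, router, core, relay, shard, front, back, edge, peer, store, mirror]
Visit leaf → queue [mesh, node, router, core, relay, shard, front, back, edge, peer, store, mirror]
Visit mesh → queue [node, router, core, relay, shard, front, back, edge, peer, store, mirror]
Visit node → queue [router, core, relay, shard, front, back, edge, peer, store, mirror]
Visit router → queue [core, relay, shard, front, back, edge, peer, store, mirror]
Visit core → queue [relay, shard, front, back, edge, peer, store, mirror]
Visit relay → queue [shard, front, back, edge, peer, store, mirror]
Visit shard → queue [front, back, edge, peer, store, mirror]
Visit front → queue [back, edge, peer, store, mirror]
Visit back → queue [edge, peer, store, mirror]
Visit edge → queue [peer, store, mirror]
Visit peer → queue [store, mirror]
Visit store → queue [mirror]
Visit mirror → queue []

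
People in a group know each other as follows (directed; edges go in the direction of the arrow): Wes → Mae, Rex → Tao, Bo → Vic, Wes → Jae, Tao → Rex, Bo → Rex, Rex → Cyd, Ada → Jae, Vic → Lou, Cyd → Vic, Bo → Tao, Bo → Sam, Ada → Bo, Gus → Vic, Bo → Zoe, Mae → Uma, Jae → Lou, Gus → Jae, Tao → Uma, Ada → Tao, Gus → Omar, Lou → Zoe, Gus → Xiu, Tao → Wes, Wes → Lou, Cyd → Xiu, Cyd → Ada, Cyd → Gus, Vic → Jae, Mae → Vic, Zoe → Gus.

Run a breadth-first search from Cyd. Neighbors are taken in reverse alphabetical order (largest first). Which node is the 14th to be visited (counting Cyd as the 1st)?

Visit Cyd; enqueue Xiu, Vic, Gus, Ada → queue [Xiu, Vic, Gus, Ada]
Visit Xiu → queue [Vic, Gus, Ada]
Visit Vic; enqueue Lou, Jae → queue [Gus, Ada, Lou, Jae]
Visit Gus; enqueue Omar → queue [Ada, Lou, Jae, Omar]
Visit Ada; enqueue Tao, Bo → queue [Lou, Jae, Omar, Tao, Bo]
Visit Lou; enqueue Zoe → queue [Jae, Omar, Tao, Bo, Zoe]
Visit Jae → queue [Omar, Tao, Bo, Zoe]
Visit Omar → queue [Tao, Bo, Zoe]
Visit Tao; enqueue Wes, Uma, Rex → queue [Bo, Zoe, Wes, Uma, Rex]
Visit Bo; enqueue Sam → queue [Zoe, Wes, Uma, Rex, Sam]
Visit Zoe → queue [Wes, Uma, Rex, Sam]
Visit Wes; enqueue Mae → queue [Uma, Rex, Sam, Mae]
Visit Uma → queue [Rex, Sam, Mae]
Visit Rex → queue [Sam, Mae]
Visit Sam → queue [Mae]
Visit Mae → queue []

Visit order: Cyd, Xiu, Vic, Gus, Ada, Lou, Jae, Omar, Tao, Bo, Zoe, Wes, Uma, Rex, Sam, Mae

Rex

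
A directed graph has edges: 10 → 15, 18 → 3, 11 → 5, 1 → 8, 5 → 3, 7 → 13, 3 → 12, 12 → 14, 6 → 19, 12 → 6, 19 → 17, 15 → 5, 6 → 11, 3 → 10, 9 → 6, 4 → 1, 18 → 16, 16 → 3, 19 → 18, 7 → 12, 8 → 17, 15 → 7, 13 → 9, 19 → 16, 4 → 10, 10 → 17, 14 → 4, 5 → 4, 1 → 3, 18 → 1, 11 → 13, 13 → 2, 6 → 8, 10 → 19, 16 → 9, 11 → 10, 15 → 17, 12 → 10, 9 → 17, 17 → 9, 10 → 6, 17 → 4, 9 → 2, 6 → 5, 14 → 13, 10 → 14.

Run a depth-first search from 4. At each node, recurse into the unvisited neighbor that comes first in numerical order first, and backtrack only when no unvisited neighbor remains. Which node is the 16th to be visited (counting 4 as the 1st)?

14

Visit 4
4 → 1
1 → 3
3 → 10
10 → 6
6 → 5
6 → 8
8 → 17
17 → 9
9 → 2
6 → 11
11 → 13
6 → 19
19 → 16
19 → 18
10 → 14
10 → 15
15 → 7
7 → 12

Visit order: 4, 1, 3, 10, 6, 5, 8, 17, 9, 2, 11, 13, 19, 16, 18, 14, 15, 7, 12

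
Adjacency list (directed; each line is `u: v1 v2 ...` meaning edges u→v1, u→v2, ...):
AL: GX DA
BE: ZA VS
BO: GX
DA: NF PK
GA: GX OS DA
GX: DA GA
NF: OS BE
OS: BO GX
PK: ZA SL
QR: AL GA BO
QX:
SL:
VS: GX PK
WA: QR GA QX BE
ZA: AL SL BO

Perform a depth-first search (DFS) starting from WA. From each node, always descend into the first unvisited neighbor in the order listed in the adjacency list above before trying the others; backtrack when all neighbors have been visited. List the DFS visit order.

Visit WA
WA → QR
QR → AL
AL → GX
GX → DA
DA → NF
NF → OS
OS → BO
NF → BE
BE → ZA
ZA → SL
BE → VS
VS → PK
GX → GA
WA → QX

WA, QR, AL, GX, DA, NF, OS, BO, BE, ZA, SL, VS, PK, GA, QX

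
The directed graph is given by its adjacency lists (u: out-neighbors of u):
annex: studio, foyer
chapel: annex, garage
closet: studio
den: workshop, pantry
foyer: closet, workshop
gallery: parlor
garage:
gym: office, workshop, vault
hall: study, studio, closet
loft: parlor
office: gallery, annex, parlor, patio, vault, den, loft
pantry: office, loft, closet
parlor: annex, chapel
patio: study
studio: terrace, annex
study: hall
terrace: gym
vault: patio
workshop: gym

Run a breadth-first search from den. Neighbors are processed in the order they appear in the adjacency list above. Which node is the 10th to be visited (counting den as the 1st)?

annex

Visit den; enqueue workshop, pantry → queue [workshop, pantry]
Visit workshop; enqueue gym → queue [pantry, gym]
Visit pantry; enqueue office, loft, closet → queue [gym, office, loft, closet]
Visit gym; enqueue vault → queue [office, loft, closet, vault]
Visit office; enqueue gallery, annex, parlor, patio → queue [loft, closet, vault, gallery, annex, parlor, patio]
Visit loft → queue [closet, vault, gallery, annex, parlor, patio]
Visit closet; enqueue studio → queue [vault, gallery, annex, parlor, patio, studio]
Visit vault → queue [gallery, annex, parlor, patio, studio]
Visit gallery → queue [annex, parlor, patio, studio]
Visit annex; enqueue foyer → queue [parlor, patio, studio, foyer]
Visit parlor; enqueue chapel → queue [patio, studio, foyer, chapel]
Visit patio; enqueue study → queue [studio, foyer, chapel, study]
Visit studio; enqueue terrace → queue [foyer, chapel, study, terrace]
Visit foyer → queue [chapel, study, terrace]
Visit chapel; enqueue garage → queue [study, terrace, garage]
Visit study; enqueue hall → queue [terrace, garage, hall]
Visit terrace → queue [garage, hall]
Visit garage → queue [hall]
Visit hall → queue []

Visit order: den, workshop, pantry, gym, office, loft, closet, vault, gallery, annex, parlor, patio, studio, foyer, chapel, study, terrace, garage, hall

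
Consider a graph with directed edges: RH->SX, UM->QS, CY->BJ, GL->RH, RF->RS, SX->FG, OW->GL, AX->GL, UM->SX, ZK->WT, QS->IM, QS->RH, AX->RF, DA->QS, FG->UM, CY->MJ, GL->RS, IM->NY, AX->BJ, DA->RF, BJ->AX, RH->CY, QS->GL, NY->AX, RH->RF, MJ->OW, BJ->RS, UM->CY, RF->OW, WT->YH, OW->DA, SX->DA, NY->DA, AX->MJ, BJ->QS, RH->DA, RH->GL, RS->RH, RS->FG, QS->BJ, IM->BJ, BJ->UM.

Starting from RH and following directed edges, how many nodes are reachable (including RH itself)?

BFS from RH visits: RH, CY, DA, GL, RF, SX, BJ, MJ, QS, RS, OW, FG, AX, UM, IM, NY
Reachable nodes: 16 of 19 total.

16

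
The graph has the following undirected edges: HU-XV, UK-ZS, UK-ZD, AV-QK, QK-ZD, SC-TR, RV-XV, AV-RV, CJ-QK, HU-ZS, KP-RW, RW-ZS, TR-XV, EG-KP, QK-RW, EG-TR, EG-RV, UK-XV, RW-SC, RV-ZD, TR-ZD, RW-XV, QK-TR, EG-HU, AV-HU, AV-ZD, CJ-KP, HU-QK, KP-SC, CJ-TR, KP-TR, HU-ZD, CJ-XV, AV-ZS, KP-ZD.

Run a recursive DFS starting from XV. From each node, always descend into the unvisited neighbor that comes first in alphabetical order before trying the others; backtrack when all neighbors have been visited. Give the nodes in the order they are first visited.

XV, CJ, KP, EG, HU, AV, QK, RW, SC, TR, ZD, RV, UK, ZS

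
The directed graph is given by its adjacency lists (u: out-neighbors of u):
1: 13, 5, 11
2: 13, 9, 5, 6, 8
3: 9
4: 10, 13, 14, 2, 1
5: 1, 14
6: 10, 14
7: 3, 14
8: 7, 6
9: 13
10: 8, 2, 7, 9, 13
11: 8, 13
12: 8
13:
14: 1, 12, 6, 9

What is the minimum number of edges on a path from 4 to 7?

2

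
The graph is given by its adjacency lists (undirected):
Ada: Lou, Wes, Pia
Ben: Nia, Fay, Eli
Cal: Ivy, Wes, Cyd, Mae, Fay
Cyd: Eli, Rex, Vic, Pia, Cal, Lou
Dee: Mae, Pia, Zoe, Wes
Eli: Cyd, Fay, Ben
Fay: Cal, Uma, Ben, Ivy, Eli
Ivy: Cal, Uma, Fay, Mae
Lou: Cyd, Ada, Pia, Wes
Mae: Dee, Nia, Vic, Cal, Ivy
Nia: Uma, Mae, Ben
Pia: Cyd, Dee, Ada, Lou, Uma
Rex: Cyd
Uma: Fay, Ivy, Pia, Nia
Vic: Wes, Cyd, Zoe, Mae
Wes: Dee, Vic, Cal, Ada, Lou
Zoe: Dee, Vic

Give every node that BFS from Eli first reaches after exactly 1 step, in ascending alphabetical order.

Ben, Cyd, Fay

Level 0: Eli
Level 1: Ben, Cyd, Fay
Level 2: Cal, Ivy, Lou, Nia, Pia, Rex, Uma, Vic
Level 3: Ada, Dee, Mae, Wes, Zoe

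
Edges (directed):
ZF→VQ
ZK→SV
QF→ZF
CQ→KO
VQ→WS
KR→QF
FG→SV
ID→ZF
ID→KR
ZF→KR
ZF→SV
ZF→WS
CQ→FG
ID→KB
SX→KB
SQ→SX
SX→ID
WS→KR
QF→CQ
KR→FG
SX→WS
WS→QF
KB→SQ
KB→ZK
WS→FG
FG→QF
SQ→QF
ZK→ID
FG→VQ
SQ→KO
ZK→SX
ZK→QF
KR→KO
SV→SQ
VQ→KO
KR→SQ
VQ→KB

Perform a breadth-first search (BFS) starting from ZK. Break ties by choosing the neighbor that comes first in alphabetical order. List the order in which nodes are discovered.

Visit ZK; enqueue ID, QF, SV, SX → queue [ID, QF, SV, SX]
Visit ID; enqueue KB, KR, ZF → queue [QF, SV, SX, KB, KR, ZF]
Visit QF; enqueue CQ → queue [SV, SX, KB, KR, ZF, CQ]
Visit SV; enqueue SQ → queue [SX, KB, KR, ZF, CQ, SQ]
Visit SX; enqueue WS → queue [KB, KR, ZF, CQ, SQ, WS]
Visit KB → queue [KR, ZF, CQ, SQ, WS]
Visit KR; enqueue FG, KO → queue [ZF, CQ, SQ, WS, FG, KO]
Visit ZF; enqueue VQ → queue [CQ, SQ, WS, FG, KO, VQ]
Visit CQ → queue [SQ, WS, FG, KO, VQ]
Visit SQ → queue [WS, FG, KO, VQ]
Visit WS → queue [FG, KO, VQ]
Visit FG → queue [KO, VQ]
Visit KO → queue [VQ]
Visit VQ → queue []

ZK, ID, QF, SV, SX, KB, KR, ZF, CQ, SQ, WS, FG, KO, VQ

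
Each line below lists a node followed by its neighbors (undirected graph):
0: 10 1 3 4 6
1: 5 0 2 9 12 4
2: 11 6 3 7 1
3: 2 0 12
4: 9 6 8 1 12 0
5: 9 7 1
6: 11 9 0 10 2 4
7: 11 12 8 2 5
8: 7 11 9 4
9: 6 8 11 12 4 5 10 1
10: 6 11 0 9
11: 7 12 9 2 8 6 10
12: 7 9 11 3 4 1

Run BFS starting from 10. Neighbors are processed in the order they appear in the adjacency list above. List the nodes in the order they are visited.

10 -> 6 -> 11 -> 0 -> 9 -> 2 -> 4 -> 7 -> 12 -> 8 -> 1 -> 3 -> 5

Visit 10; enqueue 6, 11, 0, 9 → queue [6, 11, 0, 9]
Visit 6; enqueue 2, 4 → queue [11, 0, 9, 2, 4]
Visit 11; enqueue 7, 12, 8 → queue [0, 9, 2, 4, 7, 12, 8]
Visit 0; enqueue 1, 3 → queue [9, 2, 4, 7, 12, 8, 1, 3]
Visit 9; enqueue 5 → queue [2, 4, 7, 12, 8, 1, 3, 5]
Visit 2 → queue [4, 7, 12, 8, 1, 3, 5]
Visit 4 → queue [7, 12, 8, 1, 3, 5]
Visit 7 → queue [12, 8, 1, 3, 5]
Visit 12 → queue [8, 1, 3, 5]
Visit 8 → queue [1, 3, 5]
Visit 1 → queue [3, 5]
Visit 3 → queue [5]
Visit 5 → queue []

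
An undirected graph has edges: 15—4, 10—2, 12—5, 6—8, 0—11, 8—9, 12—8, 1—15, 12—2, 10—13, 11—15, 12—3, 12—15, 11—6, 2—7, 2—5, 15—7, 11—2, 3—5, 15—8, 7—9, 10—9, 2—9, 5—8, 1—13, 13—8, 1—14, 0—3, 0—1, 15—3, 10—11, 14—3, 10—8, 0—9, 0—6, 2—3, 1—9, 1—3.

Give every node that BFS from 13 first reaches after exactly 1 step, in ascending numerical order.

Level 0: 13
Level 1: 1, 8, 10
Level 2: 0, 2, 3, 5, 6, 9, 11, 12, 14, 15
Level 3: 4, 7

1, 8, 10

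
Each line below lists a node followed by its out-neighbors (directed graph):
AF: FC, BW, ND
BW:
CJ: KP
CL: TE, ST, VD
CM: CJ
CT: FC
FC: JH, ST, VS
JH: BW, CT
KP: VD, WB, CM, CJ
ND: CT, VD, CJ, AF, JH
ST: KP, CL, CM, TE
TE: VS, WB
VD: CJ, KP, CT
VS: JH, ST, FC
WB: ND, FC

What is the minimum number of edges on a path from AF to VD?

Level 0: AF
Level 1: BW, FC, ND
Level 2: CJ, CT, JH, ST, VD, VS
Level 3: CL, CM, KP, TE
Level 4: WB
VD first appears at level 2.

2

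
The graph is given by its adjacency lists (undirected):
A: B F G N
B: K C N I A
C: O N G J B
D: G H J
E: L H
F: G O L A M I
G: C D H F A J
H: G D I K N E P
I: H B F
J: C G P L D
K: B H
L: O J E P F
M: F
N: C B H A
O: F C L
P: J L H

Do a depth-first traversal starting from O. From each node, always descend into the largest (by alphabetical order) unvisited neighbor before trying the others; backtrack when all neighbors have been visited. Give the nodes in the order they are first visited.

O -> L -> P -> J -> G -> H -> N -> C -> B -> K -> I -> F -> M -> A -> E -> D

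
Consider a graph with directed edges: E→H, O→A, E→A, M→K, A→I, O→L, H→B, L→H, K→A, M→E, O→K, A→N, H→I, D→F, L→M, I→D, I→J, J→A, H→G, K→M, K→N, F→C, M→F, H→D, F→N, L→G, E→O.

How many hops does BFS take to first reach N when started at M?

Level 0: M
Level 1: E, F, K
Level 2: A, C, H, N, O
Level 3: B, D, G, I, L
Level 4: J
N first appears at level 2.

2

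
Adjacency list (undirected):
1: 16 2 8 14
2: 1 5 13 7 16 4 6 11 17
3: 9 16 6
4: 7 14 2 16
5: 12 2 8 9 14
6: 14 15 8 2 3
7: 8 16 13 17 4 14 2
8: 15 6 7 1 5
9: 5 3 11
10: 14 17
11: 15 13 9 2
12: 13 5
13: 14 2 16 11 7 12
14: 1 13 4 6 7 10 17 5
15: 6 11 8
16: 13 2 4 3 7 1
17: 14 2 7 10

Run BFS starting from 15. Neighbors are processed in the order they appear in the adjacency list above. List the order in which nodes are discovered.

15, 6, 11, 8, 14, 2, 3, 13, 9, 7, 1, 5, 4, 10, 17, 16, 12

Visit 15; enqueue 6, 11, 8 → queue [6, 11, 8]
Visit 6; enqueue 14, 2, 3 → queue [11, 8, 14, 2, 3]
Visit 11; enqueue 13, 9 → queue [8, 14, 2, 3, 13, 9]
Visit 8; enqueue 7, 1, 5 → queue [14, 2, 3, 13, 9, 7, 1, 5]
Visit 14; enqueue 4, 10, 17 → queue [2, 3, 13, 9, 7, 1, 5, 4, 10, 17]
Visit 2; enqueue 16 → queue [3, 13, 9, 7, 1, 5, 4, 10, 17, 16]
Visit 3 → queue [13, 9, 7, 1, 5, 4, 10, 17, 16]
Visit 13; enqueue 12 → queue [9, 7, 1, 5, 4, 10, 17, 16, 12]
Visit 9 → queue [7, 1, 5, 4, 10, 17, 16, 12]
Visit 7 → queue [1, 5, 4, 10, 17, 16, 12]
Visit 1 → queue [5, 4, 10, 17, 16, 12]
Visit 5 → queue [4, 10, 17, 16, 12]
Visit 4 → queue [10, 17, 16, 12]
Visit 10 → queue [17, 16, 12]
Visit 17 → queue [16, 12]
Visit 16 → queue [12]
Visit 12 → queue []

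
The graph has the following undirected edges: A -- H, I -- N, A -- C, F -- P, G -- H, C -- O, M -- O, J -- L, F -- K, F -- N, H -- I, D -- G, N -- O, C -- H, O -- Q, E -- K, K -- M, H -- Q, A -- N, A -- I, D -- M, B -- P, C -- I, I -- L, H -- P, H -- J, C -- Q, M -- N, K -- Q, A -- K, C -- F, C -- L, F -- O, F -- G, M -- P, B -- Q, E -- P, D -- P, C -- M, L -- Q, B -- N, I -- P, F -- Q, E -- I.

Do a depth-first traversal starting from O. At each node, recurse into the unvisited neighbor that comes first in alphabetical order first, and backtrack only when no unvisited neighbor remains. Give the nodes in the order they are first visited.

O C A H G D M K E I L J Q B N F P

Visit O
O → C
C → A
A → H
H → G
G → D
D → M
M → K
K → E
E → I
I → L
L → J
L → Q
Q → B
B → N
N → F
F → P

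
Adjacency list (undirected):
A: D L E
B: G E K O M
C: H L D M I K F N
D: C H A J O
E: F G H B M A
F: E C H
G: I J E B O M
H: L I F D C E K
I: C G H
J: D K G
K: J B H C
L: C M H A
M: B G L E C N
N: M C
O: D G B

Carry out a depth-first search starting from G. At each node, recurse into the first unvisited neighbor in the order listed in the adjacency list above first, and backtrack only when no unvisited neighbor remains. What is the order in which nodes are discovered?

Visit G
G → I
I → C
C → H
H → L
L → M
M → B
B → E
E → F
E → A
A → D
D → J
J → K
D → O
M → N

G, I, C, H, L, M, B, E, F, A, D, J, K, O, N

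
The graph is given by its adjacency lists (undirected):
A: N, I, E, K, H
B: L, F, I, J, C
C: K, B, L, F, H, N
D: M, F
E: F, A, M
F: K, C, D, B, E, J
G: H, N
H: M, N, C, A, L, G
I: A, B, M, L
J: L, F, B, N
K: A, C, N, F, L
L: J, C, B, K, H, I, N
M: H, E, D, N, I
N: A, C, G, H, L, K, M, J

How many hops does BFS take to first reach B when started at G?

Level 0: G
Level 1: H, N
Level 2: A, C, J, K, L, M
Level 3: B, D, E, F, I
B first appears at level 3.

3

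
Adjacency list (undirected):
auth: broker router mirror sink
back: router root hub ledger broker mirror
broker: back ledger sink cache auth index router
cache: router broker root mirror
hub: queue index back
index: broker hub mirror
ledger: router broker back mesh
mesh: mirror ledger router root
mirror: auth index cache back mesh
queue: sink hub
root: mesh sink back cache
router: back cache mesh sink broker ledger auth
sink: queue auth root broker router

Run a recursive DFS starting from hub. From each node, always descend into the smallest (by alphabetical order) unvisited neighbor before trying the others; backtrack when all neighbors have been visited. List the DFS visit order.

Visit hub
hub → back
back → broker
broker → auth
auth → mirror
mirror → cache
cache → root
root → mesh
mesh → ledger
ledger → router
router → sink
sink → queue
mirror → index

hub → back → broker → auth → mirror → cache → root → mesh → ledger → router → sink → queue → index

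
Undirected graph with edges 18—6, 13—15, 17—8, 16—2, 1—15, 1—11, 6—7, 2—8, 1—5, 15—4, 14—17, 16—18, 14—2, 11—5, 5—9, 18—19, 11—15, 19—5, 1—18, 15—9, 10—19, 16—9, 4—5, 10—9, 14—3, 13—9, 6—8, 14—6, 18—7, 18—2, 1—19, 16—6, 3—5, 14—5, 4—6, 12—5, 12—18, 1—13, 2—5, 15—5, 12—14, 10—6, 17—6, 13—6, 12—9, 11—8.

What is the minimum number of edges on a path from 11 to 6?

2

Level 0: 11
Level 1: 1, 5, 8, 15
Level 2: 2, 3, 4, 6, 9, 12, 13, 14, 17, 18, 19
Level 3: 7, 10, 16
6 first appears at level 2.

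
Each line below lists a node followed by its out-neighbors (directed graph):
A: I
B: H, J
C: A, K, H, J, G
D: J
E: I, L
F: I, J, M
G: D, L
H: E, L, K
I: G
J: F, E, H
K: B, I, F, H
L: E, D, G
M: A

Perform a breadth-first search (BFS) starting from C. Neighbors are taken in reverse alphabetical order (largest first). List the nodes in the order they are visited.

Visit C; enqueue K, J, H, G, A → queue [K, J, H, G, A]
Visit K; enqueue I, F, B → queue [J, H, G, A, I, F, B]
Visit J; enqueue E → queue [H, G, A, I, F, B, E]
Visit H; enqueue L → queue [G, A, I, F, B, E, L]
Visit G; enqueue D → queue [A, I, F, B, E, L, D]
Visit A → queue [I, F, B, E, L, D]
Visit I → queue [F, B, E, L, D]
Visit F; enqueue M → queue [B, E, L, D, M]
Visit B → queue [E, L, D, M]
Visit E → queue [L, D, M]
Visit L → queue [D, M]
Visit D → queue [M]
Visit M → queue []

C K J H G A I F B E L D M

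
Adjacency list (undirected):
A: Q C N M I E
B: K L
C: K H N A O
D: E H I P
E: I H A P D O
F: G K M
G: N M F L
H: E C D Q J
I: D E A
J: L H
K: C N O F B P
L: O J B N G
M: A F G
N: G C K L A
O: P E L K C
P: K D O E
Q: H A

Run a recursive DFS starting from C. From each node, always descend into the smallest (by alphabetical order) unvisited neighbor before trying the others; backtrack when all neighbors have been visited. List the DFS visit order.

C, A, E, D, H, J, L, B, K, F, G, M, N, O, P, Q, I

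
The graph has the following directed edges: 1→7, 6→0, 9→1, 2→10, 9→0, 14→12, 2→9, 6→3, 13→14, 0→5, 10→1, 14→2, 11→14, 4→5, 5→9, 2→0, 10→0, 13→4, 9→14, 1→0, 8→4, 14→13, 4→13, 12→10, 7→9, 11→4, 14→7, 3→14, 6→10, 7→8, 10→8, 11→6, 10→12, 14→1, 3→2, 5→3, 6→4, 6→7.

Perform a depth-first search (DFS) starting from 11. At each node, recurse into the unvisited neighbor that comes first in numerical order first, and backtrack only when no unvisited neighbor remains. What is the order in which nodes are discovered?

Visit 11
11 → 4
4 → 5
5 → 3
3 → 2
2 → 0
2 → 9
9 → 1
1 → 7
7 → 8
9 → 14
14 → 12
12 → 10
14 → 13
11 → 6

11, 4, 5, 3, 2, 0, 9, 1, 7, 8, 14, 12, 10, 13, 6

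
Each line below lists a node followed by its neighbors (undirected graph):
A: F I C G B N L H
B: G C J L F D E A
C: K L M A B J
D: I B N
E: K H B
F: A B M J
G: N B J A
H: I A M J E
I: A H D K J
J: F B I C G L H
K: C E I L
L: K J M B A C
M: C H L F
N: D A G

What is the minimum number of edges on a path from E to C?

2

Level 0: E
Level 1: B, H, K
Level 2: A, C, D, F, G, I, J, L, M
Level 3: N
C first appears at level 2.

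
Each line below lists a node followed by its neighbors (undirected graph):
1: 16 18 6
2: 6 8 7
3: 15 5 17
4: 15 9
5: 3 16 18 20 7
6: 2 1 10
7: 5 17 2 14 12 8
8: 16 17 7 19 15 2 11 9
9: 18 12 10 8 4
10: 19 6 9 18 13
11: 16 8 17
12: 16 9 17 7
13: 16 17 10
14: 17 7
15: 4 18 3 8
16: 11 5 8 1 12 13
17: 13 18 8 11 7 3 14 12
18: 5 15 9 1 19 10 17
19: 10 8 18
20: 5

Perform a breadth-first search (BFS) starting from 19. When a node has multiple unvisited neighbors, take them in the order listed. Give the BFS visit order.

Visit 19; enqueue 10, 8, 18 → queue [10, 8, 18]
Visit 10; enqueue 6, 9, 13 → queue [8, 18, 6, 9, 13]
Visit 8; enqueue 16, 17, 7, 15, 2, 11 → queue [18, 6, 9, 13, 16, 17, 7, 15, 2, 11]
Visit 18; enqueue 5, 1 → queue [6, 9, 13, 16, 17, 7, 15, 2, 11, 5, 1]
Visit 6 → queue [9, 13, 16, 17, 7, 15, 2, 11, 5, 1]
Visit 9; enqueue 12, 4 → queue [13, 16, 17, 7, 15, 2, 11, 5, 1, 12, 4]
Visit 13 → queue [16, 17, 7, 15, 2, 11, 5, 1, 12, 4]
Visit 16 → queue [17, 7, 15, 2, 11, 5, 1, 12, 4]
Visit 17; enqueue 3, 14 → queue [7, 15, 2, 11, 5, 1, 12, 4, 3, 14]
Visit 7 → queue [15, 2, 11, 5, 1, 12, 4, 3, 14]
Visit 15 → queue [2, 11, 5, 1, 12, 4, 3, 14]
Visit 2 → queue [11, 5, 1, 12, 4, 3, 14]
Visit 11 → queue [5, 1, 12, 4, 3, 14]
Visit 5; enqueue 20 → queue [1, 12, 4, 3, 14, 20]
Visit 1 → queue [12, 4, 3, 14, 20]
Visit 12 → queue [4, 3, 14, 20]
Visit 4 → queue [3, 14, 20]
Visit 3 → queue [14, 20]
Visit 14 → queue [20]
Visit 20 → queue []

19 10 8 18 6 9 13 16 17 7 15 2 11 5 1 12 4 3 14 20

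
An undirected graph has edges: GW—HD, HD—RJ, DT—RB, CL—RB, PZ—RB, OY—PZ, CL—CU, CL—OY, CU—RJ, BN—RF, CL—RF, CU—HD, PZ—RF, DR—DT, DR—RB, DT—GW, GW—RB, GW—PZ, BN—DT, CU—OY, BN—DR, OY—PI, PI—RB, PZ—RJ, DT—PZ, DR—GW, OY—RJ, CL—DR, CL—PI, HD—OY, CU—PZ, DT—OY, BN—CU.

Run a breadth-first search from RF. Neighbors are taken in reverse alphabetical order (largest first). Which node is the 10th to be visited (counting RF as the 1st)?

Visit RF; enqueue PZ, CL, BN → queue [PZ, CL, BN]
Visit PZ; enqueue RJ, RB, OY, GW, DT, CU → queue [CL, BN, RJ, RB, OY, GW, DT, CU]
Visit CL; enqueue PI, DR → queue [BN, RJ, RB, OY, GW, DT, CU, PI, DR]
Visit BN → queue [RJ, RB, OY, GW, DT, CU, PI, DR]
Visit RJ; enqueue HD → queue [RB, OY, GW, DT, CU, PI, DR, HD]
Visit RB → queue [OY, GW, DT, CU, PI, DR, HD]
Visit OY → queue [GW, DT, CU, PI, DR, HD]
Visit GW → queue [DT, CU, PI, DR, HD]
Visit DT → queue [CU, PI, DR, HD]
Visit CU → queue [PI, DR, HD]
Visit PI → queue [DR, HD]
Visit DR → queue [HD]
Visit HD → queue []

Visit order: RF, PZ, CL, BN, RJ, RB, OY, GW, DT, CU, PI, DR, HD

CU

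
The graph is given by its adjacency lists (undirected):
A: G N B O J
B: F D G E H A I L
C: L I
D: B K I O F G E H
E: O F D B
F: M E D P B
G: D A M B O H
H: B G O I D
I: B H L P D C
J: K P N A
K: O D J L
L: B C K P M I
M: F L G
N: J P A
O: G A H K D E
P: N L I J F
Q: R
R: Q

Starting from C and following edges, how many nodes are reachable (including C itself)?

16

BFS from C visits: C, L, I, P, M, K, B, H, D, N, J, F, G, O, E, A
Reachable nodes: 16 of 18 total.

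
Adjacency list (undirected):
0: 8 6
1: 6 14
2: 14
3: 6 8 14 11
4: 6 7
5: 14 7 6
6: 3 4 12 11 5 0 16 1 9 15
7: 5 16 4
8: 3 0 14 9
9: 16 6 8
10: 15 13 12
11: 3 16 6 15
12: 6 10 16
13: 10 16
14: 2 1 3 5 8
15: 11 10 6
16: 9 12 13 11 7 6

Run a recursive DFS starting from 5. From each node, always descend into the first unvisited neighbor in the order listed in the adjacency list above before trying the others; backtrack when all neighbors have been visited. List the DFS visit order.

5, 14, 2, 1, 6, 3, 8, 0, 9, 16, 12, 10, 15, 11, 13, 7, 4

Visit 5
5 → 14
14 → 2
14 → 1
1 → 6
6 → 3
3 → 8
8 → 0
8 → 9
9 → 16
16 → 12
12 → 10
10 → 15
15 → 11
10 → 13
16 → 7
7 → 4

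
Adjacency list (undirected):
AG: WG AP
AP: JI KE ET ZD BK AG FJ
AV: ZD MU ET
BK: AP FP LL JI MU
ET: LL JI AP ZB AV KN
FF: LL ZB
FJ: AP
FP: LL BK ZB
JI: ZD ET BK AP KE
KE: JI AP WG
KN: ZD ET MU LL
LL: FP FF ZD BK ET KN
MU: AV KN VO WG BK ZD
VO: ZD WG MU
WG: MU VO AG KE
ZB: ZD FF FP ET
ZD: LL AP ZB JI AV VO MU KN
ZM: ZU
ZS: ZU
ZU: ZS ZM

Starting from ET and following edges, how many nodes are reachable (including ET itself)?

17

BFS from ET visits: ET, LL, JI, AP, ZB, AV, KN, FP, FF, ZD, BK, KE, AG, FJ, MU, VO, WG
Reachable nodes: 17 of 20 total.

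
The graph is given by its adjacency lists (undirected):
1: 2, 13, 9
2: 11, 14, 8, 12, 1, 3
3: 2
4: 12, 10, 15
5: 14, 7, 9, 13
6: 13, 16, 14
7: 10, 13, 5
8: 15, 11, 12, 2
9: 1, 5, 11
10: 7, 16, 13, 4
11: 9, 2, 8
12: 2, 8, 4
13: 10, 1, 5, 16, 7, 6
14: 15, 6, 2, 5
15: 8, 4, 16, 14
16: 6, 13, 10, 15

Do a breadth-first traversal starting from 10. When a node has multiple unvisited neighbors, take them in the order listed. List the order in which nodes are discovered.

Visit 10; enqueue 7, 16, 13, 4 → queue [7, 16, 13, 4]
Visit 7; enqueue 5 → queue [16, 13, 4, 5]
Visit 16; enqueue 6, 15 → queue [13, 4, 5, 6, 15]
Visit 13; enqueue 1 → queue [4, 5, 6, 15, 1]
Visit 4; enqueue 12 → queue [5, 6, 15, 1, 12]
Visit 5; enqueue 14, 9 → queue [6, 15, 1, 12, 14, 9]
Visit 6 → queue [15, 1, 12, 14, 9]
Visit 15; enqueue 8 → queue [1, 12, 14, 9, 8]
Visit 1; enqueue 2 → queue [12, 14, 9, 8, 2]
Visit 12 → queue [14, 9, 8, 2]
Visit 14 → queue [9, 8, 2]
Visit 9; enqueue 11 → queue [8, 2, 11]
Visit 8 → queue [2, 11]
Visit 2; enqueue 3 → queue [11, 3]
Visit 11 → queue [3]
Visit 3 → queue []

10 7 16 13 4 5 6 15 1 12 14 9 8 2 11 3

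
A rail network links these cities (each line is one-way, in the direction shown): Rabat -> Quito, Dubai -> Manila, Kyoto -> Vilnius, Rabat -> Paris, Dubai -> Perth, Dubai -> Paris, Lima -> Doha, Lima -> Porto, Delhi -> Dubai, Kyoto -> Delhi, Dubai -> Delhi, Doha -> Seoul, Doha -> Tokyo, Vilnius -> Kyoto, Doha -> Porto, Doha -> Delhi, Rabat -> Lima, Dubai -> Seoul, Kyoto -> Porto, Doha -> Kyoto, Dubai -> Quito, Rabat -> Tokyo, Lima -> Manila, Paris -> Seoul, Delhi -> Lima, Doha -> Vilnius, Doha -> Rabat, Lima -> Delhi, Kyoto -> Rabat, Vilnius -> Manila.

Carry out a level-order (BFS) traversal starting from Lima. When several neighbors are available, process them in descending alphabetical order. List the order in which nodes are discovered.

Visit Lima; enqueue Porto, Manila, Doha, Delhi → queue [Porto, Manila, Doha, Delhi]
Visit Porto → queue [Manila, Doha, Delhi]
Visit Manila → queue [Doha, Delhi]
Visit Doha; enqueue Vilnius, Tokyo, Seoul, Rabat, Kyoto → queue [Delhi, Vilnius, Tokyo, Seoul, Rabat, Kyoto]
Visit Delhi; enqueue Dubai → queue [Vilnius, Tokyo, Seoul, Rabat, Kyoto, Dubai]
Visit Vilnius → queue [Tokyo, Seoul, Rabat, Kyoto, Dubai]
Visit Tokyo → queue [Seoul, Rabat, Kyoto, Dubai]
Visit Seoul → queue [Rabat, Kyoto, Dubai]
Visit Rabat; enqueue Quito, Paris → queue [Kyoto, Dubai, Quito, Paris]
Visit Kyoto → queue [Dubai, Quito, Paris]
Visit Dubai; enqueue Perth → queue [Quito, Paris, Perth]
Visit Quito → queue [Paris, Perth]
Visit Paris → queue [Perth]
Visit Perth → queue []

Lima Porto Manila Doha Delhi Vilnius Tokyo Seoul Rabat Kyoto Dubai Quito Paris Perth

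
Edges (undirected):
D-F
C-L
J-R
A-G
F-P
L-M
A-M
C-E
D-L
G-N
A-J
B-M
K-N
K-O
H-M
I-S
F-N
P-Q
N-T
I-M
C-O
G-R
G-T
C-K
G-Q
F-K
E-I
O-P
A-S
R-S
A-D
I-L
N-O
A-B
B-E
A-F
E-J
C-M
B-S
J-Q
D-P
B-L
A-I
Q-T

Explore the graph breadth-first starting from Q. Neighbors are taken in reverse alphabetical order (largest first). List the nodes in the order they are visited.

Q T P J G N O F D R E A K C L S I B M H

Visit Q; enqueue T, P, J, G → queue [T, P, J, G]
Visit T; enqueue N → queue [P, J, G, N]
Visit P; enqueue O, F, D → queue [J, G, N, O, F, D]
Visit J; enqueue R, E, A → queue [G, N, O, F, D, R, E, A]
Visit G → queue [N, O, F, D, R, E, A]
Visit N; enqueue K → queue [O, F, D, R, E, A, K]
Visit O; enqueue C → queue [F, D, R, E, A, K, C]
Visit F → queue [D, R, E, A, K, C]
Visit D; enqueue L → queue [R, E, A, K, C, L]
Visit R; enqueue S → queue [E, A, K, C, L, S]
Visit E; enqueue I, B → queue [A, K, C, L, S, I, B]
Visit A; enqueue M → queue [K, C, L, S, I, B, M]
Visit K → queue [C, L, S, I, B, M]
Visit C → queue [L, S, I, B, M]
Visit L → queue [S, I, B, M]
Visit S → queue [I, B, M]
Visit I → queue [B, M]
Visit B → queue [M]
Visit M; enqueue H → queue [H]
Visit H → queue []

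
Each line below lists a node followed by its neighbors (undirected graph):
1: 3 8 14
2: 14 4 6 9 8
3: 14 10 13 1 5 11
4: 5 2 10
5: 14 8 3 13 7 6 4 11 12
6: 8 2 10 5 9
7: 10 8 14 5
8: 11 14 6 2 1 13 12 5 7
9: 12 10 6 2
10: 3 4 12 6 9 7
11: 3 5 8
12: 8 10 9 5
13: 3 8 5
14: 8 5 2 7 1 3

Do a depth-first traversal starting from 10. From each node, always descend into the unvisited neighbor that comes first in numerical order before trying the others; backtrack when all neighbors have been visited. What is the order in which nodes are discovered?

10, 3, 1, 8, 2, 4, 5, 6, 9, 12, 7, 14, 11, 13

Visit 10
10 → 3
3 → 1
1 → 8
8 → 2
2 → 4
4 → 5
5 → 6
6 → 9
9 → 12
5 → 7
7 → 14
5 → 11
5 → 13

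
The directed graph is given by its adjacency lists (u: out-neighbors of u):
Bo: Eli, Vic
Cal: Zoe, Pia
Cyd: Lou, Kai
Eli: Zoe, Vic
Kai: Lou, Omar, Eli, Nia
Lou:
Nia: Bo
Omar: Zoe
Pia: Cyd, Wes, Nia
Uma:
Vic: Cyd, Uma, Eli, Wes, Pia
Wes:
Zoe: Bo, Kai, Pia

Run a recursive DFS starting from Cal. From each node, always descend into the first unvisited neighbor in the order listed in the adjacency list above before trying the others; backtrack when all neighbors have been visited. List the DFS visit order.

Visit Cal
Cal → Zoe
Zoe → Bo
Bo → Eli
Eli → Vic
Vic → Cyd
Cyd → Lou
Cyd → Kai
Kai → Omar
Kai → Nia
Vic → Uma
Vic → Wes
Vic → Pia

Cal Zoe Bo Eli Vic Cyd Lou Kai Omar Nia Uma Wes Pia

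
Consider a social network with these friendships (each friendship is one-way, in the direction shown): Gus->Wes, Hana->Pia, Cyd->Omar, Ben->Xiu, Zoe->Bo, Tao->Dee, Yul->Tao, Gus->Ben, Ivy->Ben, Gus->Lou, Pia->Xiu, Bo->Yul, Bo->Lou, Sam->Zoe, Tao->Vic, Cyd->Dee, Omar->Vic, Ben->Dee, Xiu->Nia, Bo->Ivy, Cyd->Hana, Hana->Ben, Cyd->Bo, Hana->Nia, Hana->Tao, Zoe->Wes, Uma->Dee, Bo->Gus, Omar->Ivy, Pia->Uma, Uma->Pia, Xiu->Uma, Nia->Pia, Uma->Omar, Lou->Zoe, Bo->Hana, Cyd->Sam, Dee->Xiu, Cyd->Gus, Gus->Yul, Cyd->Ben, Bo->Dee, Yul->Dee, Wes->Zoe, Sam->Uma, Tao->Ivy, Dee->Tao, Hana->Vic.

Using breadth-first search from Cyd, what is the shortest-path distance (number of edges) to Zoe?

Level 0: Cyd
Level 1: Ben, Bo, Dee, Gus, Hana, Omar, Sam
Level 2: Ivy, Lou, Nia, Pia, Tao, Uma, Vic, Wes, Xiu, Yul, Zoe
Zoe first appears at level 2.

2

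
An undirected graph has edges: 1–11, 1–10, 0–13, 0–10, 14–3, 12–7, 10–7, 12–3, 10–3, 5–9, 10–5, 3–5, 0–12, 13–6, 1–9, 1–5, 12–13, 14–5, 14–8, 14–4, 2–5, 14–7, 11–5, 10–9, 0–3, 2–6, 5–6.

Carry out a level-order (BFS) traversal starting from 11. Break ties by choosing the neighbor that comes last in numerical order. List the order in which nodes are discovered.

11, 5, 1, 14, 10, 9, 6, 3, 2, 8, 7, 4, 0, 13, 12

Visit 11; enqueue 5, 1 → queue [5, 1]
Visit 5; enqueue 14, 10, 9, 6, 3, 2 → queue [1, 14, 10, 9, 6, 3, 2]
Visit 1 → queue [14, 10, 9, 6, 3, 2]
Visit 14; enqueue 8, 7, 4 → queue [10, 9, 6, 3, 2, 8, 7, 4]
Visit 10; enqueue 0 → queue [9, 6, 3, 2, 8, 7, 4, 0]
Visit 9 → queue [6, 3, 2, 8, 7, 4, 0]
Visit 6; enqueue 13 → queue [3, 2, 8, 7, 4, 0, 13]
Visit 3; enqueue 12 → queue [2, 8, 7, 4, 0, 13, 12]
Visit 2 → queue [8, 7, 4, 0, 13, 12]
Visit 8 → queue [7, 4, 0, 13, 12]
Visit 7 → queue [4, 0, 13, 12]
Visit 4 → queue [0, 13, 12]
Visit 0 → queue [13, 12]
Visit 13 → queue [12]
Visit 12 → queue []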